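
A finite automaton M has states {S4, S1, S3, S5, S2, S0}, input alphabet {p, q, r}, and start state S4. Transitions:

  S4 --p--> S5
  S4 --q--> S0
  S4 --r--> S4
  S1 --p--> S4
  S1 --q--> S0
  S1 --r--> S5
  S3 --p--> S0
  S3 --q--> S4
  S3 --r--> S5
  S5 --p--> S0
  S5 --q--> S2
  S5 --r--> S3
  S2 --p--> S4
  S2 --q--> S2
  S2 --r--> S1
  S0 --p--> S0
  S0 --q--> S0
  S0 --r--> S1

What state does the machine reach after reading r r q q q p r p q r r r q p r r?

Trace: S4 -r-> S4 -r-> S4 -q-> S0 -q-> S0 -q-> S0 -p-> S0 -r-> S1 -p-> S4 -q-> S0 -r-> S1 -r-> S5 -r-> S3 -q-> S4 -p-> S5 -r-> S3 -r-> S5

S5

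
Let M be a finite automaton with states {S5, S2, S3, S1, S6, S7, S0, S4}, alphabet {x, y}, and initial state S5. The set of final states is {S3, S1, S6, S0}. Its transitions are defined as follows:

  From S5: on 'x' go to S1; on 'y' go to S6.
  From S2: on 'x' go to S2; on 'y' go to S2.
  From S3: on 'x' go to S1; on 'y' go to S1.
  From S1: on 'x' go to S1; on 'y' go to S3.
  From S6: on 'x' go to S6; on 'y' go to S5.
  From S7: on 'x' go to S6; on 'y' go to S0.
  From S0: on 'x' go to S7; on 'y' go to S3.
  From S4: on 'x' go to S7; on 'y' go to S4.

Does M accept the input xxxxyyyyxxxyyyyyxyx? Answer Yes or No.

S5 → S1 → S1 → S1 → S1 → S3 → S1 → S3 → S1 → S1 → S1 → S1 → S3 → S1 → S3 → S1 → S3 → S1 → S3 → S1
End state S1 is accepting.

Yes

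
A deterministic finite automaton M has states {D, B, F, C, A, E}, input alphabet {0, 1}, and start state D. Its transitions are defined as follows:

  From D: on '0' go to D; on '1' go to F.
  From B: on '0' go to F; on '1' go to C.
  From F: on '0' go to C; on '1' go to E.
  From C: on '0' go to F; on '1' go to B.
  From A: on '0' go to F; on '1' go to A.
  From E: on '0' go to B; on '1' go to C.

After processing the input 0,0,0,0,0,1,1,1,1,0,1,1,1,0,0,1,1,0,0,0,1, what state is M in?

D → D → D → D → D → D → F → E → C → B → F → E → C → B → F → C → B → C → F → C → F → E

E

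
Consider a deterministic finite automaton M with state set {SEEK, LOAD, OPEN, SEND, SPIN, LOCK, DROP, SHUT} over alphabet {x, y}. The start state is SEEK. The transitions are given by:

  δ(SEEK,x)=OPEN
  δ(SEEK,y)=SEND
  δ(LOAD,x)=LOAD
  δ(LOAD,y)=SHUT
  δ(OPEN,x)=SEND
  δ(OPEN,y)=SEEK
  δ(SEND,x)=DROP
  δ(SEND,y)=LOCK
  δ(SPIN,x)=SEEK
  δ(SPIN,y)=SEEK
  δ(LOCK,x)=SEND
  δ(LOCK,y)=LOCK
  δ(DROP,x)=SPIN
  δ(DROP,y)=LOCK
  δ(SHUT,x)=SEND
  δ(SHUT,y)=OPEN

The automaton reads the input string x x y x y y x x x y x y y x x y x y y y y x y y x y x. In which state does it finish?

SEND

start at SEEK
read 'x': SEEK → OPEN
read 'x': OPEN → SEND
read 'y': SEND → LOCK
read 'x': LOCK → SEND
read 'y': SEND → LOCK
read 'y': LOCK → LOCK
read 'x': LOCK → SEND
read 'x': SEND → DROP
read 'x': DROP → SPIN
read 'y': SPIN → SEEK
read 'x': SEEK → OPEN
read 'y': OPEN → SEEK
read 'y': SEEK → SEND
read 'x': SEND → DROP
read 'x': DROP → SPIN
read 'y': SPIN → SEEK
read 'x': SEEK → OPEN
read 'y': OPEN → SEEK
read 'y': SEEK → SEND
read 'y': SEND → LOCK
read 'y': LOCK → LOCK
read 'x': LOCK → SEND
read 'y': SEND → LOCK
read 'y': LOCK → LOCK
read 'x': LOCK → SEND
read 'y': SEND → LOCK
read 'x': LOCK → SEND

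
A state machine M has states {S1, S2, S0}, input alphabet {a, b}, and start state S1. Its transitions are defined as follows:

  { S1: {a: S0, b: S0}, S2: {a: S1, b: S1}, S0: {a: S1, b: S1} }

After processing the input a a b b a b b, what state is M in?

S1 → S0 → S1 → S0 → S1 → S0 → S1 → S0

S0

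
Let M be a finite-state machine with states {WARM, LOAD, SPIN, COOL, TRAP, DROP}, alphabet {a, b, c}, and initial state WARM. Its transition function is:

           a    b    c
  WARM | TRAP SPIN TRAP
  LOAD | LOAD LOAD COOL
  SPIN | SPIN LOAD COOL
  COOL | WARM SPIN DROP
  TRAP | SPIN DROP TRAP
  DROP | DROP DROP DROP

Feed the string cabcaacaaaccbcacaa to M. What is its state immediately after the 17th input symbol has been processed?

WARM → TRAP → SPIN → LOAD → COOL → WARM → TRAP → TRAP → SPIN → SPIN → SPIN → COOL → DROP → DROP → DROP → DROP → DROP → DROP
After 17 symbols: DROP.

DROP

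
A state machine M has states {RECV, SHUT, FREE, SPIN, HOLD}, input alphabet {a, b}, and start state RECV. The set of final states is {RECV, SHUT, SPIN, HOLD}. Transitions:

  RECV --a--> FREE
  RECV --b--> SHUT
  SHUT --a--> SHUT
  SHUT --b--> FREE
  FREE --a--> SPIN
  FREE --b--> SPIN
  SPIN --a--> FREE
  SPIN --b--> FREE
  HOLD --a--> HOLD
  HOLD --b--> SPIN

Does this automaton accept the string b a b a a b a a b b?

start at RECV
read 'b': RECV → SHUT
read 'a': SHUT → SHUT
read 'b': SHUT → FREE
read 'a': FREE → SPIN
read 'a': SPIN → FREE
read 'b': FREE → SPIN
read 'a': SPIN → FREE
read 'a': FREE → SPIN
read 'b': SPIN → FREE
read 'b': FREE → SPIN
End state SPIN is accepting.

Yes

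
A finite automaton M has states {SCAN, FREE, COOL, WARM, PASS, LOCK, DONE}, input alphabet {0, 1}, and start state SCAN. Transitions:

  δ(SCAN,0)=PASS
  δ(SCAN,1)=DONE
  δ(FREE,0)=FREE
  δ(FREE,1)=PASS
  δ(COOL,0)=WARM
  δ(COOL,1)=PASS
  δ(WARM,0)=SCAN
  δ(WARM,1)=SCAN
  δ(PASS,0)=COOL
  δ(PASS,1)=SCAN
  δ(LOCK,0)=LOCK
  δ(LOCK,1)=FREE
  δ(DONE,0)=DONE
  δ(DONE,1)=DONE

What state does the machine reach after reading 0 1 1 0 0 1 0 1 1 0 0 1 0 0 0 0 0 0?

DONE

start at SCAN
read '0': SCAN → PASS
read '1': PASS → SCAN
read '1': SCAN → DONE
read '0': DONE → DONE
read '0': DONE → DONE
read '1': DONE → DONE
read '0': DONE → DONE
read '1': DONE → DONE
read '1': DONE → DONE
read '0': DONE → DONE
read '0': DONE → DONE
read '1': DONE → DONE
read '0': DONE → DONE
read '0': DONE → DONE
read '0': DONE → DONE
read '0': DONE → DONE
read '0': DONE → DONE
read '0': DONE → DONE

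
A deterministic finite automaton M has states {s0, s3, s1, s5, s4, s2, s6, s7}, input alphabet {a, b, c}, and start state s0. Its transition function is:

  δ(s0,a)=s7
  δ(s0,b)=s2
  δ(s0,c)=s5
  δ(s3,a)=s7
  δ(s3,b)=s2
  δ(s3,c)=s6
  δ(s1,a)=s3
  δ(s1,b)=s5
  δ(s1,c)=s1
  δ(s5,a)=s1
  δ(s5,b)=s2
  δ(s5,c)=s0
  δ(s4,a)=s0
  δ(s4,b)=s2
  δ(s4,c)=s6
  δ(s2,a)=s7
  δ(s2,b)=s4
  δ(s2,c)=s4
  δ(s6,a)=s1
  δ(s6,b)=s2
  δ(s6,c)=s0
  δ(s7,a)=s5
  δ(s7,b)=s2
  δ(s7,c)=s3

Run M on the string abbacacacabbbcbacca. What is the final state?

start at s0
read 'a': s0 → s7
read 'b': s7 → s2
read 'b': s2 → s4
read 'a': s4 → s0
read 'c': s0 → s5
read 'a': s5 → s1
read 'c': s1 → s1
read 'a': s1 → s3
read 'c': s3 → s6
read 'a': s6 → s1
read 'b': s1 → s5
read 'b': s5 → s2
read 'b': s2 → s4
read 'c': s4 → s6
read 'b': s6 → s2
read 'a': s2 → s7
read 'c': s7 → s3
read 'c': s3 → s6
read 'a': s6 → s1

s1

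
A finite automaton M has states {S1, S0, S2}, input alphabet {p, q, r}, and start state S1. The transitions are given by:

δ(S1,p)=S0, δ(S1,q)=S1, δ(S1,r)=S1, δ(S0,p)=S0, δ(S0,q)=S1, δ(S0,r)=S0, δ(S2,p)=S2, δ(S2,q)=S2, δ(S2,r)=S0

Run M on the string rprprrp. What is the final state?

S0

S1 → S1 → S0 → S0 → S0 → S0 → S0 → S0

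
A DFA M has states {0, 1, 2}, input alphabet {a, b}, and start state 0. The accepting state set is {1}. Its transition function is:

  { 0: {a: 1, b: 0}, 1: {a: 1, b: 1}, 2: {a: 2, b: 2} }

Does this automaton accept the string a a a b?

Yes

Trace: 0 -a-> 1 -a-> 1 -a-> 1 -b-> 1
End state 1 is accepting.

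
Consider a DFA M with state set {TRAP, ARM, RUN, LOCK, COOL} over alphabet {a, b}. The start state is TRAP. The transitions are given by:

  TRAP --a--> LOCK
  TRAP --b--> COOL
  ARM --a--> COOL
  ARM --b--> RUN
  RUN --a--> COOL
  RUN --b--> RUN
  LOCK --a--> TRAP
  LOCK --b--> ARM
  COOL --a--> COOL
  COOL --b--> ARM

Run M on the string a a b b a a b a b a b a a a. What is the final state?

COOL

TRAP → LOCK → TRAP → COOL → ARM → COOL → COOL → ARM → COOL → ARM → COOL → ARM → COOL → COOL → COOL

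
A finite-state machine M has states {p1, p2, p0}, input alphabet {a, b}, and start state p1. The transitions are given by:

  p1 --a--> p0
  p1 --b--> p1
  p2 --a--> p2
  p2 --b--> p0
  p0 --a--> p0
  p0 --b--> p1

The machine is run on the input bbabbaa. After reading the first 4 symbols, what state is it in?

p1 → p1 → p1 → p0 → p1
After 4 symbols: p1.

p1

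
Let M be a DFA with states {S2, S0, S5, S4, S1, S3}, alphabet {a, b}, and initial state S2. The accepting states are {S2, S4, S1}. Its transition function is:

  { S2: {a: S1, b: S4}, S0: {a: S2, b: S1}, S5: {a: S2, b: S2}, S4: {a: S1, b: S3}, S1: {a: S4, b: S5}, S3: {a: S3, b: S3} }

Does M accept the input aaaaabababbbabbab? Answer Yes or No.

S2 → S1 → S4 → S1 → S4 → S1 → S5 → S2 → S4 → S1 → S5 → S2 → S4 → S1 → S5 → S2 → S1 → S5
End state S5 is not accepting.

No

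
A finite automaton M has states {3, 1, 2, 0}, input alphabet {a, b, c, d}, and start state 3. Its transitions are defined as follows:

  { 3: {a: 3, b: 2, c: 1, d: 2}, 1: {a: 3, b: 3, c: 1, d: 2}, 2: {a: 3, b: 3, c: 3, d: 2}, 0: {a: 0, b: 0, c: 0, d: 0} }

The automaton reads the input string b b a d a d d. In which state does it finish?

Trace: 3 -b-> 2 -b-> 3 -a-> 3 -d-> 2 -a-> 3 -d-> 2 -d-> 2

2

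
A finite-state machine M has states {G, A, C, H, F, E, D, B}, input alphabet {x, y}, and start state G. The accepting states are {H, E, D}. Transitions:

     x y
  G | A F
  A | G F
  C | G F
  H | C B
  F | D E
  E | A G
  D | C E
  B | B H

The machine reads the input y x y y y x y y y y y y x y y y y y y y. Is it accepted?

start at G
read 'y': G → F
read 'x': F → D
read 'y': D → E
read 'y': E → G
read 'y': G → F
read 'x': F → D
read 'y': D → E
read 'y': E → G
read 'y': G → F
read 'y': F → E
read 'y': E → G
read 'y': G → F
read 'x': F → D
read 'y': D → E
read 'y': E → G
read 'y': G → F
read 'y': F → E
read 'y': E → G
read 'y': G → F
read 'y': F → E
End state E is accepting.

Yes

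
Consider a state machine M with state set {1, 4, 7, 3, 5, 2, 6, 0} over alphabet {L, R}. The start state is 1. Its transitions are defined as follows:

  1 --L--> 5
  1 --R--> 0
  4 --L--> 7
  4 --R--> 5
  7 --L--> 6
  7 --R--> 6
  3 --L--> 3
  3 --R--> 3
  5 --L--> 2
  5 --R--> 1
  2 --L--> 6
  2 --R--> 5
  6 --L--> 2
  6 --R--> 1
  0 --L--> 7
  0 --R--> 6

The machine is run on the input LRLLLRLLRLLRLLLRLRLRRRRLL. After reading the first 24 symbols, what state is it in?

Trace: 1 -L-> 5 -R-> 1 -L-> 5 -L-> 2 -L-> 6 -R-> 1 -L-> 5 -L-> 2 -R-> 5 -L-> 2 -L-> 6 -R-> 1 -L-> 5 -L-> 2 -L-> 6 -R-> 1 -L-> 5 -R-> 1 -L-> 5 -R-> 1 -R-> 0 -R-> 6 -R-> 1 -L-> 5
After 24 symbols: 5.

5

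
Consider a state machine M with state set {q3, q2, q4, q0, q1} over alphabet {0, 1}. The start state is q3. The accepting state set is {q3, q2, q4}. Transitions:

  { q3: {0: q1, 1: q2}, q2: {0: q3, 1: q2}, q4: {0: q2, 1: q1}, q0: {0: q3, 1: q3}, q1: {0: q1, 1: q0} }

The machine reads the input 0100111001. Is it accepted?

No

Trace: q3 -0-> q1 -1-> q0 -0-> q3 -0-> q1 -1-> q0 -1-> q3 -1-> q2 -0-> q3 -0-> q1 -1-> q0
End state q0 is not accepting.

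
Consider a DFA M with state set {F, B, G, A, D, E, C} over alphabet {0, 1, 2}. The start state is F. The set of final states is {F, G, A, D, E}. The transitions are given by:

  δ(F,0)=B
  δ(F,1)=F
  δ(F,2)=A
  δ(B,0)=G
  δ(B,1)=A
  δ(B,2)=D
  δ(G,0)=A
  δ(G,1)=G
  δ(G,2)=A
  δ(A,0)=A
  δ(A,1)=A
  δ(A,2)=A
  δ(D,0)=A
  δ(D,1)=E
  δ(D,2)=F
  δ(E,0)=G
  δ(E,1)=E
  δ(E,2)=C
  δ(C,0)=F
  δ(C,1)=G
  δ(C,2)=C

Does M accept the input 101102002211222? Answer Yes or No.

Trace: F -1-> F -0-> B -1-> A -1-> A -0-> A -2-> A -0-> A -0-> A -2-> A -2-> A -1-> A -1-> A -2-> A -2-> A -2-> A
End state A is accepting.

Yes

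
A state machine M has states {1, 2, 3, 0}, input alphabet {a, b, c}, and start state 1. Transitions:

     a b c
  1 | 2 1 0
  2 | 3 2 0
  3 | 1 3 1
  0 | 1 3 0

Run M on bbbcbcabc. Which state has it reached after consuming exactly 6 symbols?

start at 1
read 'b': 1 → 1
read 'b': 1 → 1
read 'b': 1 → 1
read 'c': 1 → 0
read 'b': 0 → 3
read 'c': 3 → 1
After 6 symbols: 1.

1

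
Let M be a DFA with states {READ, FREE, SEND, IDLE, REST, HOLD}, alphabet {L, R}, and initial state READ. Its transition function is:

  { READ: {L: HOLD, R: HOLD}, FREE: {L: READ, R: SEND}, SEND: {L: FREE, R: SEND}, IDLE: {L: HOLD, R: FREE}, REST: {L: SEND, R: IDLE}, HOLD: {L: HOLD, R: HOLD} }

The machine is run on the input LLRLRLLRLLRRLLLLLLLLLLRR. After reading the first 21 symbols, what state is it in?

HOLD

Trace: READ -L-> HOLD -L-> HOLD -R-> HOLD -L-> HOLD -R-> HOLD -L-> HOLD -L-> HOLD -R-> HOLD -L-> HOLD -L-> HOLD -R-> HOLD -R-> HOLD -L-> HOLD -L-> HOLD -L-> HOLD -L-> HOLD -L-> HOLD -L-> HOLD -L-> HOLD -L-> HOLD -L-> HOLD
After 21 symbols: HOLD.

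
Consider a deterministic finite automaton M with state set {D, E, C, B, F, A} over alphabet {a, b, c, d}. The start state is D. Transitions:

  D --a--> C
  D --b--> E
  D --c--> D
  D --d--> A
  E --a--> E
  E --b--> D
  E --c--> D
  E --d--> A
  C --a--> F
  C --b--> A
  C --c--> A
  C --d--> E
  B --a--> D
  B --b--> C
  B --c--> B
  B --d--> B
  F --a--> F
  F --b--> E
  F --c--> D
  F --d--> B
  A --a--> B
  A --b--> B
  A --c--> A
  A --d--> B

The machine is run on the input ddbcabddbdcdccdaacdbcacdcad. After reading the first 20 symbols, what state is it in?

Trace: D -d-> A -d-> B -b-> C -c-> A -a-> B -b-> C -d-> E -d-> A -b-> B -d-> B -c-> B -d-> B -c-> B -c-> B -d-> B -a-> D -a-> C -c-> A -d-> B -b-> C
After 20 symbols: C.

C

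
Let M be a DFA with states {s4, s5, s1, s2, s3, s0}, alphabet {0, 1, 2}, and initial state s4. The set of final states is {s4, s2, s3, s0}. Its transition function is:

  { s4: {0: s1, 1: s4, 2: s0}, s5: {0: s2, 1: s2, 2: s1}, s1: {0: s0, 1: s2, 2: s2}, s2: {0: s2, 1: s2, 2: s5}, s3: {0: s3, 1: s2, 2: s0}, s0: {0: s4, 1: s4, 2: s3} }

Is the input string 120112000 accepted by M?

s4 → s4 → s0 → s4 → s4 → s4 → s0 → s4 → s1 → s0
End state s0 is accepting.

Yes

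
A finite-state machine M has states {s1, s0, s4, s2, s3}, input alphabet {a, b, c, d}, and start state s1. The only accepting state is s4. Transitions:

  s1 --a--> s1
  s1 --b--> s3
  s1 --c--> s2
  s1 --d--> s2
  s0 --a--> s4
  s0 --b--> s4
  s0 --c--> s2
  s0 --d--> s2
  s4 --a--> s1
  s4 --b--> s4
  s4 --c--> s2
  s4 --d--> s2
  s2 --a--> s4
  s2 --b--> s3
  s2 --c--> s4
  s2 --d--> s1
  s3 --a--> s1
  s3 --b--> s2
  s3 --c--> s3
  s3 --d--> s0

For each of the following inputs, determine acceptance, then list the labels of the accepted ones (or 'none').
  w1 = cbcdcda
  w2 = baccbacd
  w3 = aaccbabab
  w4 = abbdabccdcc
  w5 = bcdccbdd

w4

w1: s1 → s2 → s3 → s3 → s0 → s2 → s1 → s1  → end s1, rejected
w2: s1 → s3 → s1 → s2 → s4 → s4 → s1 → s2 → s1  → end s1, rejected
w3: s1 → s1 → s1 → s2 → s4 → s4 → s1 → s3 → s1 → s3  → end s3, rejected
w4: s1 → s1 → s3 → s2 → s1 → s1 → s3 → s3 → s3 → s0 → s2 → s4  → end s4, accepted
w5: s1 → s3 → s3 → s0 → s2 → s4 → s4 → s2 → s1  → end s1, rejected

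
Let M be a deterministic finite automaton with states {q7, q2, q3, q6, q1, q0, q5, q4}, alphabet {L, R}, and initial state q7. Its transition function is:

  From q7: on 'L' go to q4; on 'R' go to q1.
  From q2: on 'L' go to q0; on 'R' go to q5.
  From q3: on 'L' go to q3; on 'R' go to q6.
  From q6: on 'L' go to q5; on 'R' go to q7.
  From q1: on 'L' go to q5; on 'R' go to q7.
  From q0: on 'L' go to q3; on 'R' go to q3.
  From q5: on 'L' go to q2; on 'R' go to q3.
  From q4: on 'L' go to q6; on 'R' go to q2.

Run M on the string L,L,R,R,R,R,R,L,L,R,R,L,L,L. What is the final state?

q0

q7 → q4 → q6 → q7 → q1 → q7 → q1 → q7 → q4 → q6 → q7 → q1 → q5 → q2 → q0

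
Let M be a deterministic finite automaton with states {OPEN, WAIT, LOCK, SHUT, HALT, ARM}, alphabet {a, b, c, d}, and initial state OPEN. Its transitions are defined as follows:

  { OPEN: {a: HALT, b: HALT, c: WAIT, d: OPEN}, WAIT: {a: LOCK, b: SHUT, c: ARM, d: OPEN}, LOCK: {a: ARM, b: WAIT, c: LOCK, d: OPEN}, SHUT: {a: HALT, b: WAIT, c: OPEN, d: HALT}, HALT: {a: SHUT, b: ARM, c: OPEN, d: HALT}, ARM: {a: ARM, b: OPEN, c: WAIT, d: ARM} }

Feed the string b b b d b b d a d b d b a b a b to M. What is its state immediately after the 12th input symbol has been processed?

OPEN → HALT → ARM → OPEN → OPEN → HALT → ARM → ARM → ARM → ARM → OPEN → OPEN → HALT
After 12 symbols: HALT.

HALT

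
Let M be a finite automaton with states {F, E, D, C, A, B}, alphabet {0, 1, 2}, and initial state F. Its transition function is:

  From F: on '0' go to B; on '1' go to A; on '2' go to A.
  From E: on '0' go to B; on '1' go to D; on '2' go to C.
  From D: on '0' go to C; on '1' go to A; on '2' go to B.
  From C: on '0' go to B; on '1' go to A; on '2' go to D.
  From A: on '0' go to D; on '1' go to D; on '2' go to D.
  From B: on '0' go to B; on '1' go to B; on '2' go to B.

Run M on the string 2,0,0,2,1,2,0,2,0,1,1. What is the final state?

D

F → A → D → C → D → A → D → C → D → C → A → D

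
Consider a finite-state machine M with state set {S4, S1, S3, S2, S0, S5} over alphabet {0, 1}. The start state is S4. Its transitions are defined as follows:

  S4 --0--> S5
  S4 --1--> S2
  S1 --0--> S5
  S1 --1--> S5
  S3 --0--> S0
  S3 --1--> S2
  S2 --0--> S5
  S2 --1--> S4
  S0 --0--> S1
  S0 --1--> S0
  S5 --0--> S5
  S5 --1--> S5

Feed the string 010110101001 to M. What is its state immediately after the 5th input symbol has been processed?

S5

S4 → S5 → S5 → S5 → S5 → S5
After 5 symbols: S5.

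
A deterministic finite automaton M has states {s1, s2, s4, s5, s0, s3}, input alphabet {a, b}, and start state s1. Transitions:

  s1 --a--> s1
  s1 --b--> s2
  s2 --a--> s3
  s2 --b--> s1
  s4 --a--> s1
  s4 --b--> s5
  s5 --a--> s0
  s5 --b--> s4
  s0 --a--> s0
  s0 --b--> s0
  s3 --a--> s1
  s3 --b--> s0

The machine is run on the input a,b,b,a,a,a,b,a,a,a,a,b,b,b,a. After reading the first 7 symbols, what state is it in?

s1 → s1 → s2 → s1 → s1 → s1 → s1 → s2
After 7 symbols: s2.

s2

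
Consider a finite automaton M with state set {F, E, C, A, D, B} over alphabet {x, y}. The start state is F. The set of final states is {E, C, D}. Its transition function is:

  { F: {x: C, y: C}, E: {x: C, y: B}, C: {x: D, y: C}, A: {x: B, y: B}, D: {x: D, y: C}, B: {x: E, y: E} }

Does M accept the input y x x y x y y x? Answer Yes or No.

Yes

F → C → D → D → C → D → C → C → D
End state D is accepting.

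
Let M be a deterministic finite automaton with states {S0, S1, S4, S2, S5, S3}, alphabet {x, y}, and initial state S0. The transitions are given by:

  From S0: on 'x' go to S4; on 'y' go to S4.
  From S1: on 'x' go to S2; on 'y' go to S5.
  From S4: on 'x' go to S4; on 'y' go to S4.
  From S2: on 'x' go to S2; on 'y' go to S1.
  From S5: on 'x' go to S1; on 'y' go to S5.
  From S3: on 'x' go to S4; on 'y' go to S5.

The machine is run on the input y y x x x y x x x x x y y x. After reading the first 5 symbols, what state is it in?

S0 → S4 → S4 → S4 → S4 → S4
After 5 symbols: S4.

S4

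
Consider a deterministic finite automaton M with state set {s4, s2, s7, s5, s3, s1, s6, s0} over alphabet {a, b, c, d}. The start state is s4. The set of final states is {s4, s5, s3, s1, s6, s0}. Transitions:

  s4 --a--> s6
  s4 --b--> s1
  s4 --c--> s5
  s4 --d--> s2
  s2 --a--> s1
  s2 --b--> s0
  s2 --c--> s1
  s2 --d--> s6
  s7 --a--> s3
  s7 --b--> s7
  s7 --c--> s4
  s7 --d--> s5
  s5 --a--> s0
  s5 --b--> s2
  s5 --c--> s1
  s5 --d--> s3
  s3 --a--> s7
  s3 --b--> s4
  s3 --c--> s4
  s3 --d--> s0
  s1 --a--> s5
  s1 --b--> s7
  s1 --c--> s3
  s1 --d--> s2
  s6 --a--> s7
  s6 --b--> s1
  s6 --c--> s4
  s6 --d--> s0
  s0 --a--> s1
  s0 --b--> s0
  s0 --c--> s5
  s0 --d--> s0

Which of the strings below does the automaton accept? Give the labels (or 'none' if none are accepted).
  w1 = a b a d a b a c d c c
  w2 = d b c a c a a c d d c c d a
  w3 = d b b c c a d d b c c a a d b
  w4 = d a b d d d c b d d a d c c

w1: s4 → s6 → s1 → s5 → s3 → s7 → s7 → s3 → s4 → s2 → s1 → s3  → end s3, accepted
w2: s4 → s2 → s0 → s5 → s0 → s5 → s0 → s1 → s3 → s0 → s0 → s5 → s1 → s2 → s1  → end s1, accepted
w3: s4 → s2 → s0 → s0 → s5 → s1 → s5 → s3 → s0 → s0 → s5 → s1 → s5 → s0 → s0 → s0  → end s0, accepted
w4: s4 → s2 → s1 → s7 → s5 → s3 → s0 → s5 → s2 → s6 → s0 → s1 → s2 → s1 → s3  → end s3, accepted

w1, w2, w3, w4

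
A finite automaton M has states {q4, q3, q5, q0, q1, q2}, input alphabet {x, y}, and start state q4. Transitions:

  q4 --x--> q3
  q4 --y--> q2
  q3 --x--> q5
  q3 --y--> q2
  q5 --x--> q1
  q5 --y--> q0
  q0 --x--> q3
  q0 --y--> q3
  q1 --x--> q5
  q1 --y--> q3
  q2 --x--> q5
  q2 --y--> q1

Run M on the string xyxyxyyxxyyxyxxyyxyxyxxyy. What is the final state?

q2

Trace: q4 -x-> q3 -y-> q2 -x-> q5 -y-> q0 -x-> q3 -y-> q2 -y-> q1 -x-> q5 -x-> q1 -y-> q3 -y-> q2 -x-> q5 -y-> q0 -x-> q3 -x-> q5 -y-> q0 -y-> q3 -x-> q5 -y-> q0 -x-> q3 -y-> q2 -x-> q5 -x-> q1 -y-> q3 -y-> q2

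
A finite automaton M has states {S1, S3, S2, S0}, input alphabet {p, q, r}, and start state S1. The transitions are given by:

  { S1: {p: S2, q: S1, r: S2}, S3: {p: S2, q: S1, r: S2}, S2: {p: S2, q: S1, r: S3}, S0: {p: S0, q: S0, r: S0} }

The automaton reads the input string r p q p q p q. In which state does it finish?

S1 → S2 → S2 → S1 → S2 → S1 → S2 → S1

S1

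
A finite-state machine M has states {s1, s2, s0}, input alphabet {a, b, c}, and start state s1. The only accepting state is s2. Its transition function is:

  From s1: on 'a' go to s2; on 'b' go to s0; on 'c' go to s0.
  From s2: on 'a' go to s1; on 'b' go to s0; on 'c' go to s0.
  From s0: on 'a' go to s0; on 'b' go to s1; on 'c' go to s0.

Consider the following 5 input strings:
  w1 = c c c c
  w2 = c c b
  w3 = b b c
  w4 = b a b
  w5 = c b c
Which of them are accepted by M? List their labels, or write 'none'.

w1: s1 → s0 → s0 → s0 → s0  → end s0, rejected
w2: s1 → s0 → s0 → s1  → end s1, rejected
w3: s1 → s0 → s1 → s0  → end s0, rejected
w4: s1 → s0 → s0 → s1  → end s1, rejected
w5: s1 → s0 → s1 → s0  → end s0, rejected

none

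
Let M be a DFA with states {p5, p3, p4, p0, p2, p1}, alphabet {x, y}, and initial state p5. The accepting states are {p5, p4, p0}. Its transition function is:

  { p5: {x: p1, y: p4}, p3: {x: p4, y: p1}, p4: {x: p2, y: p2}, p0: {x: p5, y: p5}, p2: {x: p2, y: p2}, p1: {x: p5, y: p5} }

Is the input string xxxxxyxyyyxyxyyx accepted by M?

No

p5 → p1 → p5 → p1 → p5 → p1 → p5 → p1 → p5 → p4 → p2 → p2 → p2 → p2 → p2 → p2 → p2
End state p2 is not accepting.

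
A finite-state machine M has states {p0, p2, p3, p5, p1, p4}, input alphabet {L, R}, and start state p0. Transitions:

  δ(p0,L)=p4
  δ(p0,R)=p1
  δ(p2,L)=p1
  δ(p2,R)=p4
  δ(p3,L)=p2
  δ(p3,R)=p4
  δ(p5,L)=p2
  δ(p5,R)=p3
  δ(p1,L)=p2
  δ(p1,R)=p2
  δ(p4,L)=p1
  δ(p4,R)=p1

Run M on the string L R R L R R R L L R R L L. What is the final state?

p2

start at p0
read 'L': p0 → p4
read 'R': p4 → p1
read 'R': p1 → p2
read 'L': p2 → p1
read 'R': p1 → p2
read 'R': p2 → p4
read 'R': p4 → p1
read 'L': p1 → p2
read 'L': p2 → p1
read 'R': p1 → p2
read 'R': p2 → p4
read 'L': p4 → p1
read 'L': p1 → p2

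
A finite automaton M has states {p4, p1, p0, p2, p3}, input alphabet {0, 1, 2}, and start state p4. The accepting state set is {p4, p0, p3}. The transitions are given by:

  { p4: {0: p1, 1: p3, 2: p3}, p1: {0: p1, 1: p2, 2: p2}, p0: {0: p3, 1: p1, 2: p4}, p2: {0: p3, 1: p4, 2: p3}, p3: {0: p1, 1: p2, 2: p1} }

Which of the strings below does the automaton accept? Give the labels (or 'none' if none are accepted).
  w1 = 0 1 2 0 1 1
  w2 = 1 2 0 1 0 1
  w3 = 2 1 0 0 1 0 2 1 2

w1, w3

w1: p4 → p1 → p2 → p3 → p1 → p2 → p4  → end p4, accepted
w2: p4 → p3 → p1 → p1 → p2 → p3 → p2  → end p2, rejected
w3: p4 → p3 → p2 → p3 → p1 → p2 → p3 → p1 → p2 → p3  → end p3, accepted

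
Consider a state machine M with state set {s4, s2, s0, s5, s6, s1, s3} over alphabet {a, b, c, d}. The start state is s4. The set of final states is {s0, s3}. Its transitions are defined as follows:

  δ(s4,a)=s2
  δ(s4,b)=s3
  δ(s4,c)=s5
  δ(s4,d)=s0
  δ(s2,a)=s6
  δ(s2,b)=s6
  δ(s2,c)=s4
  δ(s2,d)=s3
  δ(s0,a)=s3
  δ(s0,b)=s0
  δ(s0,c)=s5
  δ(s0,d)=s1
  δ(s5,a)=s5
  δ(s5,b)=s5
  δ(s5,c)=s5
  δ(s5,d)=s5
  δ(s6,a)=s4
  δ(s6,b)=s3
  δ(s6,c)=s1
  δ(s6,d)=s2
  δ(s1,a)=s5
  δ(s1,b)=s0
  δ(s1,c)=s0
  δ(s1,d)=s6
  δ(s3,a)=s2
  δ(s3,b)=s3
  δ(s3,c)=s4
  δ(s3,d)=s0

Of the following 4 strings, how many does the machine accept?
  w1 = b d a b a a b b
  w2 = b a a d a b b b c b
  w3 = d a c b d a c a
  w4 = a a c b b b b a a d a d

3

w1: Trace: s4 -b-> s3 -d-> s0 -a-> s3 -b-> s3 -a-> s2 -a-> s6 -b-> s3 -b-> s3  → end s3, accepted
w2: Trace: s4 -b-> s3 -a-> s2 -a-> s6 -d-> s2 -a-> s6 -b-> s3 -b-> s3 -b-> s3 -c-> s4 -b-> s3  → end s3, accepted
w3: Trace: s4 -d-> s0 -a-> s3 -c-> s4 -b-> s3 -d-> s0 -a-> s3 -c-> s4 -a-> s2  → end s2, rejected
w4: Trace: s4 -a-> s2 -a-> s6 -c-> s1 -b-> s0 -b-> s0 -b-> s0 -b-> s0 -a-> s3 -a-> s2 -d-> s3 -a-> s2 -d-> s3  → end s3, accepted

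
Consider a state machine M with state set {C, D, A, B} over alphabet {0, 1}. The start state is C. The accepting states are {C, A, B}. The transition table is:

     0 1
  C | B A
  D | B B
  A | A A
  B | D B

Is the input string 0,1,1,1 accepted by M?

start at C
read '0': C → B
read '1': B → B
read '1': B → B
read '1': B → B
End state B is accepting.

Yes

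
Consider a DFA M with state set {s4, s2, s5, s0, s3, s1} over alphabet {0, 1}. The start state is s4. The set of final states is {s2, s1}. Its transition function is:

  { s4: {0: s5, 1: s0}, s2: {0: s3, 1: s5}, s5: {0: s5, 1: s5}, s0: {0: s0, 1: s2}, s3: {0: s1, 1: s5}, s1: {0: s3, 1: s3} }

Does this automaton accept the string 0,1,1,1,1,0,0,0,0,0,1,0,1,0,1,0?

No

Trace: s4 -0-> s5 -1-> s5 -1-> s5 -1-> s5 -1-> s5 -0-> s5 -0-> s5 -0-> s5 -0-> s5 -0-> s5 -1-> s5 -0-> s5 -1-> s5 -0-> s5 -1-> s5 -0-> s5
End state s5 is not accepting.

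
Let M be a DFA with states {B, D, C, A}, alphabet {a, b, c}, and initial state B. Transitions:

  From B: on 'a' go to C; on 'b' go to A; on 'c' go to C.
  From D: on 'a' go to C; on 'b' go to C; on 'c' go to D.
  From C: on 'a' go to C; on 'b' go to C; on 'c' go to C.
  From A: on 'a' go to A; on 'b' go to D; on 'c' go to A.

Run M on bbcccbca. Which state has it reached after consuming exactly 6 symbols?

Trace: B -b-> A -b-> D -c-> D -c-> D -c-> D -b-> C
After 6 symbols: C.

C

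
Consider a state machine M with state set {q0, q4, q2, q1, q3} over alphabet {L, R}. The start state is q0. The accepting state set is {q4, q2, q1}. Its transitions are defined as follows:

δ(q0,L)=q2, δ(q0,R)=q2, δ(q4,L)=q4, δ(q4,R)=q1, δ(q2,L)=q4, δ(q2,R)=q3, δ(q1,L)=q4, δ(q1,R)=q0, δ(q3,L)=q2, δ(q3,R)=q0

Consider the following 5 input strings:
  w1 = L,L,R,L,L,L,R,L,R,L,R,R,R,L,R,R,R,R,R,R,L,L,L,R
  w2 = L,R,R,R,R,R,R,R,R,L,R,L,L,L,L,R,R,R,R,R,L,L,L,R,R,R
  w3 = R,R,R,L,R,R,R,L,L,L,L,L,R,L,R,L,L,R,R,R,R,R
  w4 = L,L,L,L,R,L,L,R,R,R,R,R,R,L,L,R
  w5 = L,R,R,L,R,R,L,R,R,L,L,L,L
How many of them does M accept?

4

w1:
  start at q0
  read 'L': q0 → q2
  read 'L': q2 → q4
  read 'R': q4 → q1
  read 'L': q1 → q4
  read 'L': q4 → q4
  read 'L': q4 → q4
  read 'R': q4 → q1
  read 'L': q1 → q4
  read 'R': q4 → q1
  read 'L': q1 → q4
  read 'R': q4 → q1
  read 'R': q1 → q0
  read 'R': q0 → q2
  read 'L': q2 → q4
  read 'R': q4 → q1
  read 'R': q1 → q0
  read 'R': q0 → q2
  read 'R': q2 → q3
  read 'R': q3 → q0
  read 'R': q0 → q2
  read 'L': q2 → q4
  read 'L': q4 → q4
  read 'L': q4 → q4
  read 'R': q4 → q1
  end q1, accepted
w2:
  start at q0
  read 'L': q0 → q2
  read 'R': q2 → q3
  read 'R': q3 → q0
  read 'R': q0 → q2
  read 'R': q2 → q3
  read 'R': q3 → q0
  read 'R': q0 → q2
  read 'R': q2 → q3
  read 'R': q3 → q0
  read 'L': q0 → q2
  read 'R': q2 → q3
  read 'L': q3 → q2
  read 'L': q2 → q4
  read 'L': q4 → q4
  read 'L': q4 → q4
  read 'R': q4 → q1
  read 'R': q1 → q0
  read 'R': q0 → q2
  read 'R': q2 → q3
  read 'R': q3 → q0
  read 'L': q0 → q2
  read 'L': q2 → q4
  read 'L': q4 → q4
  read 'R': q4 → q1
  read 'R': q1 → q0
  read 'R': q0 → q2
  end q2, accepted
w3:
  start at q0
  read 'R': q0 → q2
  read 'R': q2 → q3
  read 'R': q3 → q0
  read 'L': q0 → q2
  read 'R': q2 → q3
  read 'R': q3 → q0
  read 'R': q0 → q2
  read 'L': q2 → q4
  read 'L': q4 → q4
  read 'L': q4 → q4
  read 'L': q4 → q4
  read 'L': q4 → q4
  read 'R': q4 → q1
  read 'L': q1 → q4
  read 'R': q4 → q1
  read 'L': q1 → q4
  read 'L': q4 → q4
  read 'R': q4 → q1
  read 'R': q1 → q0
  read 'R': q0 → q2
  read 'R': q2 → q3
  read 'R': q3 → q0
  end q0, rejected
w4:
  start at q0
  read 'L': q0 → q2
  read 'L': q2 → q4
  read 'L': q4 → q4
  read 'L': q4 → q4
  read 'R': q4 → q1
  read 'L': q1 → q4
  read 'L': q4 → q4
  read 'R': q4 → q1
  read 'R': q1 → q0
  read 'R': q0 → q2
  read 'R': q2 → q3
  read 'R': q3 → q0
  read 'R': q0 → q2
  read 'L': q2 → q4
  read 'L': q4 → q4
  read 'R': q4 → q1
  end q1, accepted
w5:
  start at q0
  read 'L': q0 → q2
  read 'R': q2 → q3
  read 'R': q3 → q0
  read 'L': q0 → q2
  read 'R': q2 → q3
  read 'R': q3 → q0
  read 'L': q0 → q2
  read 'R': q2 → q3
  read 'R': q3 → q0
  read 'L': q0 → q2
  read 'L': q2 → q4
  read 'L': q4 → q4
  read 'L': q4 → q4
  end q4, accepted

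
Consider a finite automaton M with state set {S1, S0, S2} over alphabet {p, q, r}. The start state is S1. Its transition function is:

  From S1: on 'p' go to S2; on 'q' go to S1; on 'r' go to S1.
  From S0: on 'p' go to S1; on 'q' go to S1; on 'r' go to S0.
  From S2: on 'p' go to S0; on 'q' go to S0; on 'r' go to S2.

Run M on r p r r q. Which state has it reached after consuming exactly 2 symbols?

start at S1
read 'r': S1 → S1
read 'p': S1 → S2
After 2 symbols: S2.

S2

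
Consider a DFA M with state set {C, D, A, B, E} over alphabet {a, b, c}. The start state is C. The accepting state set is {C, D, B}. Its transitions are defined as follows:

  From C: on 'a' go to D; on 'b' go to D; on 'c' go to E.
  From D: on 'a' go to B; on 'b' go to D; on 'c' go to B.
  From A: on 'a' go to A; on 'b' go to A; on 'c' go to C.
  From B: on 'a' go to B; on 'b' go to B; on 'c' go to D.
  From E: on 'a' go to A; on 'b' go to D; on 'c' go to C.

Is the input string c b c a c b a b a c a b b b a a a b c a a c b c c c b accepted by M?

start at C
read 'c': C → E
read 'b': E → D
read 'c': D → B
read 'a': B → B
read 'c': B → D
read 'b': D → D
read 'a': D → B
read 'b': B → B
read 'a': B → B
read 'c': B → D
read 'a': D → B
read 'b': B → B
read 'b': B → B
read 'b': B → B
read 'a': B → B
read 'a': B → B
read 'a': B → B
read 'b': B → B
read 'c': B → D
read 'a': D → B
read 'a': B → B
read 'c': B → D
read 'b': D → D
read 'c': D → B
read 'c': B → D
read 'c': D → B
read 'b': B → B
End state B is accepting.

Yes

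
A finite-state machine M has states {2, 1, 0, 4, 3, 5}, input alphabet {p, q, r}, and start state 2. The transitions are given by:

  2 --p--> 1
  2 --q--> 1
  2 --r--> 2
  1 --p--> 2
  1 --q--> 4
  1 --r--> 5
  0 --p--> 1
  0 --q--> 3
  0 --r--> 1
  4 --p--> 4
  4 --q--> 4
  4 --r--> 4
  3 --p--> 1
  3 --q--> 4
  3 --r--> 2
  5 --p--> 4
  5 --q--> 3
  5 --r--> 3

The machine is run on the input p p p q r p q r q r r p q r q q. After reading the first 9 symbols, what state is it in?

4

2 → 1 → 2 → 1 → 4 → 4 → 4 → 4 → 4 → 4
After 9 symbols: 4.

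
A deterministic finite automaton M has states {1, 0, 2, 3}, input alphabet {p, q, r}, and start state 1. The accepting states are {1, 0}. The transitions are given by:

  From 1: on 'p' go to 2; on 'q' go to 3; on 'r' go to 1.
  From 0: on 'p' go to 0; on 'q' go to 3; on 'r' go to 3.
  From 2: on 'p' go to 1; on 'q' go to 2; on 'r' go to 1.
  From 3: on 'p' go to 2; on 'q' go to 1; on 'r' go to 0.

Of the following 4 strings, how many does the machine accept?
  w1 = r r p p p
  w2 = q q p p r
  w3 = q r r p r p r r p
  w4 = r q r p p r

w1: 1 → 1 → 1 → 2 → 1 → 2  → end 2, rejected
w2: 1 → 3 → 1 → 2 → 1 → 1  → end 1, accepted
w3: 1 → 3 → 0 → 3 → 2 → 1 → 2 → 1 → 1 → 2  → end 2, rejected
w4: 1 → 1 → 3 → 0 → 0 → 0 → 3  → end 3, rejected

1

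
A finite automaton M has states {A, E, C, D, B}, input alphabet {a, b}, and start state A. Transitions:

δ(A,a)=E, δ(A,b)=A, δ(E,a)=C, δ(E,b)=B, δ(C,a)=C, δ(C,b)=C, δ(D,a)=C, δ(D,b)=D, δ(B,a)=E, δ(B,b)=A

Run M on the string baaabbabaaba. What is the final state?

C

A → A → E → C → C → C → C → C → C → C → C → C → C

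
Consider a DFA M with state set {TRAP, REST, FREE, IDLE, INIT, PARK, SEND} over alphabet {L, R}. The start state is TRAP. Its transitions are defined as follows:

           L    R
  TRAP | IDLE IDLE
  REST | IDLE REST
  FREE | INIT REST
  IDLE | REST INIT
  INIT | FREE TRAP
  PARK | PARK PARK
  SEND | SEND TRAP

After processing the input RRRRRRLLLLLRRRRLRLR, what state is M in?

Trace: TRAP -R-> IDLE -R-> INIT -R-> TRAP -R-> IDLE -R-> INIT -R-> TRAP -L-> IDLE -L-> REST -L-> IDLE -L-> REST -L-> IDLE -R-> INIT -R-> TRAP -R-> IDLE -R-> INIT -L-> FREE -R-> REST -L-> IDLE -R-> INIT

INIT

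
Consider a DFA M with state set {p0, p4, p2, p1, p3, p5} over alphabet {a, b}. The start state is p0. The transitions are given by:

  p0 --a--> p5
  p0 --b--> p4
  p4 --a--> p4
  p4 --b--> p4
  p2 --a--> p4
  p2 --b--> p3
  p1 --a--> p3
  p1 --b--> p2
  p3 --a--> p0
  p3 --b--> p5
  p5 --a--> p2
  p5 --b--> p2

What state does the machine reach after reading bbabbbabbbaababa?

p4

p0 → p4 → p4 → p4 → p4 → p4 → p4 → p4 → p4 → p4 → p4 → p4 → p4 → p4 → p4 → p4 → p4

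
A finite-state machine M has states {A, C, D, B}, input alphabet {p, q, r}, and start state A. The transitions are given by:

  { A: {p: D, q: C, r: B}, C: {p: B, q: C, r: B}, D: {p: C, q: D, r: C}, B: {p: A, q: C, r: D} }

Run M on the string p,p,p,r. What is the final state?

D

start at A
read 'p': A → D
read 'p': D → C
read 'p': C → B
read 'r': B → D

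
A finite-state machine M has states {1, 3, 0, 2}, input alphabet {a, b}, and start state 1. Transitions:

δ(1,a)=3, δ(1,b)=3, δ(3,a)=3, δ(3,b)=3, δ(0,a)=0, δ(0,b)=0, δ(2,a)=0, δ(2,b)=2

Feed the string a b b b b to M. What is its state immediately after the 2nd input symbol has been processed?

3

start at 1
read 'a': 1 → 3
read 'b': 3 → 3
After 2 symbols: 3.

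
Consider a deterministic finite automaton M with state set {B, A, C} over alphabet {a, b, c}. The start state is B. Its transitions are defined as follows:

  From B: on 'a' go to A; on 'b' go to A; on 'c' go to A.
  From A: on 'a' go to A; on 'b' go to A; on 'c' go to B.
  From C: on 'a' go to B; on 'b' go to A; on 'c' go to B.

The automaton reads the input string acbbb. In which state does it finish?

A

Trace: B -a-> A -c-> B -b-> A -b-> A -b-> A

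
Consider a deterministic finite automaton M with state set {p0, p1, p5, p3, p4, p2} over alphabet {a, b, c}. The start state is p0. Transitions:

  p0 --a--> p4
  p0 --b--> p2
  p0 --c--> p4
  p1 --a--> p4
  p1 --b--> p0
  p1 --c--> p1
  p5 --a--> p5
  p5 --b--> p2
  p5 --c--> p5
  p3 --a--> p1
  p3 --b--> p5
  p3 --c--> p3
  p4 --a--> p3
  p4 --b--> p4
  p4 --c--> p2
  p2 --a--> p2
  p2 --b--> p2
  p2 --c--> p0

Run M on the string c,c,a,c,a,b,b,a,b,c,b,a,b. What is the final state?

Trace: p0 -c-> p4 -c-> p2 -a-> p2 -c-> p0 -a-> p4 -b-> p4 -b-> p4 -a-> p3 -b-> p5 -c-> p5 -b-> p2 -a-> p2 -b-> p2

p2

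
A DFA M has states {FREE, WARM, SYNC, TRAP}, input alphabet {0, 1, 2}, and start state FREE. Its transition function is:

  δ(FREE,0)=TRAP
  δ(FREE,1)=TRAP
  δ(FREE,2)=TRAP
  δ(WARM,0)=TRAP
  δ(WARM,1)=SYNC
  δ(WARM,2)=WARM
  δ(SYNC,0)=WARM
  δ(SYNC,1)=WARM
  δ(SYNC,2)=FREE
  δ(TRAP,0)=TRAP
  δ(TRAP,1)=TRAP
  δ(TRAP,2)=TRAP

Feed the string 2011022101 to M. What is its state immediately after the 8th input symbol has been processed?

start at FREE
read '2': FREE → TRAP
read '0': TRAP → TRAP
read '1': TRAP → TRAP
read '1': TRAP → TRAP
read '0': TRAP → TRAP
read '2': TRAP → TRAP
read '2': TRAP → TRAP
read '1': TRAP → TRAP
After 8 symbols: TRAP.

TRAP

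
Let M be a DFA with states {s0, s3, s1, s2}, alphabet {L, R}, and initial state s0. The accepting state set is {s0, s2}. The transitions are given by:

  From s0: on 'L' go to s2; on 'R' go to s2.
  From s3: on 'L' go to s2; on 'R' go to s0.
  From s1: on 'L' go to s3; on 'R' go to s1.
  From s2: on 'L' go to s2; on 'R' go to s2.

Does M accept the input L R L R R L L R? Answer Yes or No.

start at s0
read 'L': s0 → s2
read 'R': s2 → s2
read 'L': s2 → s2
read 'R': s2 → s2
read 'R': s2 → s2
read 'L': s2 → s2
read 'L': s2 → s2
read 'R': s2 → s2
End state s2 is accepting.

Yes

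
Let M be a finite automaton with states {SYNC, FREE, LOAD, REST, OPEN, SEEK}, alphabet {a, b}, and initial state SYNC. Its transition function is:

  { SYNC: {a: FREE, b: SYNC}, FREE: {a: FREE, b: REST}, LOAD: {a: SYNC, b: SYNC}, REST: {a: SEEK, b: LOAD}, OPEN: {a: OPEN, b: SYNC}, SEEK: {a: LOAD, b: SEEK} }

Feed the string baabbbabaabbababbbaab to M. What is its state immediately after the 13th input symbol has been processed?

FREE

SYNC → SYNC → FREE → FREE → REST → LOAD → SYNC → FREE → REST → SEEK → LOAD → SYNC → SYNC → FREE
After 13 symbols: FREE.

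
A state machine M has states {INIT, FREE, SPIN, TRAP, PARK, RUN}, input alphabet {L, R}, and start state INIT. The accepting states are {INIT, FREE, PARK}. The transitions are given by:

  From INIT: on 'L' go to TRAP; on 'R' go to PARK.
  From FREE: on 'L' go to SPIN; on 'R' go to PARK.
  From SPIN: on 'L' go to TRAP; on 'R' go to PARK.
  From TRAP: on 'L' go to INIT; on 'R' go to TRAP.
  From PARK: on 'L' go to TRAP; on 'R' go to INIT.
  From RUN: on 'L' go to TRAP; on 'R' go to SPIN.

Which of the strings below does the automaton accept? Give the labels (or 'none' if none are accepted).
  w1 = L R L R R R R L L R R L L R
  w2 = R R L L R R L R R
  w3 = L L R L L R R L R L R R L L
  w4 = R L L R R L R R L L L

w1, w3, w4

w1:
  start at INIT
  read 'L': INIT → TRAP
  read 'R': TRAP → TRAP
  read 'L': TRAP → INIT
  read 'R': INIT → PARK
  read 'R': PARK → INIT
  read 'R': INIT → PARK
  read 'R': PARK → INIT
  read 'L': INIT → TRAP
  read 'L': TRAP → INIT
  read 'R': INIT → PARK
  read 'R': PARK → INIT
  read 'L': INIT → TRAP
  read 'L': TRAP → INIT
  read 'R': INIT → PARK
  end PARK, accepted
w2:
  start at INIT
  read 'R': INIT → PARK
  read 'R': PARK → INIT
  read 'L': INIT → TRAP
  read 'L': TRAP → INIT
  read 'R': INIT → PARK
  read 'R': PARK → INIT
  read 'L': INIT → TRAP
  read 'R': TRAP → TRAP
  read 'R': TRAP → TRAP
  end TRAP, rejected
w3:
  start at INIT
  read 'L': INIT → TRAP
  read 'L': TRAP → INIT
  read 'R': INIT → PARK
  read 'L': PARK → TRAP
  read 'L': TRAP → INIT
  read 'R': INIT → PARK
  read 'R': PARK → INIT
  read 'L': INIT → TRAP
  read 'R': TRAP → TRAP
  read 'L': TRAP → INIT
  read 'R': INIT → PARK
  read 'R': PARK → INIT
  read 'L': INIT → TRAP
  read 'L': TRAP → INIT
  end INIT, accepted
w4:
  start at INIT
  read 'R': INIT → PARK
  read 'L': PARK → TRAP
  read 'L': TRAP → INIT
  read 'R': INIT → PARK
  read 'R': PARK → INIT
  read 'L': INIT → TRAP
  read 'R': TRAP → TRAP
  read 'R': TRAP → TRAP
  read 'L': TRAP → INIT
  read 'L': INIT → TRAP
  read 'L': TRAP → INIT
  end INIT, accepted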